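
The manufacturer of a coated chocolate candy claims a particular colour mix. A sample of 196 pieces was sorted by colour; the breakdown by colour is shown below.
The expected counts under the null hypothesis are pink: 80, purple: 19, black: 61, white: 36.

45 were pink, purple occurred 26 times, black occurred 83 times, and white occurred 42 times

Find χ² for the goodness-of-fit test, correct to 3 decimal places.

26.826

χ² = (45−80)²/80 + (26−19)²/19 + (83−61)²/61 + (42−36)²/36
   = 15.3125 + 2.5789 + 7.9344 + 1.0000
Sum = 26.826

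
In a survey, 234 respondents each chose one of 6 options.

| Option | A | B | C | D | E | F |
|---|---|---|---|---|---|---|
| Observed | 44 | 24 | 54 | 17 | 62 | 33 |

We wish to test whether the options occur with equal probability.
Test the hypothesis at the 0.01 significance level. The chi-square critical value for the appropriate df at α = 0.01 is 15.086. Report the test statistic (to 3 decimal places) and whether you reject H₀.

39.077; reject

Expected count for each of the 6 categories: 234/6 = 39.
cat         O        E   (O−E)²/E
A          44       39     0.6410
B          24       39     5.7692
C          54       39     5.7692
D          17       39    12.4103
E          62       39    13.5641
F          33       39     0.9231
Sum = 39.077
df = 5. Since 39.077 > 15.086, we reject H₀.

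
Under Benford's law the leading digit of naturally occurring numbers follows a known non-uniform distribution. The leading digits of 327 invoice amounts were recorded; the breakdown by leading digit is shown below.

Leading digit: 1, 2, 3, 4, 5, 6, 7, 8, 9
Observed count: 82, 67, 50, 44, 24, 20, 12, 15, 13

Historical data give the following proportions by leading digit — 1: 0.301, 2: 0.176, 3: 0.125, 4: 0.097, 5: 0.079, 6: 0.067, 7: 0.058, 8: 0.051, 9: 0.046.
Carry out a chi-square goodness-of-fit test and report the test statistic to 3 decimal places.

Expected counts E_i = n·p_i: 327×0.301 = 98.427, 327×0.176 = 57.552, 327×0.125 = 40.875, 327×0.097 = 31.719, 327×0.079 = 25.833, 327×0.067 = 21.909, 327×0.058 = 18.966, 327×0.051 = 16.677, 327×0.046 = 15.042.
1: (82 − 98.427)²/98.427 = 269.846329/98.427 = 2.7416
2: (67 − 57.552)²/57.552 = 89.264704/57.552 = 1.5510
3: (50 − 40.875)²/40.875 = 83.265625/40.875 = 2.0371
4: (44 − 31.719)²/31.719 = 150.822961/31.719 = 4.7550
5: (24 − 25.833)²/25.833 = 3.359889/25.833 = 0.1301
6: (20 − 21.909)²/21.909 = 3.644281/21.909 = 0.1663
7: (12 − 18.966)²/18.966 = 48.525156/18.966 = 2.5585
8: (15 − 16.677)²/16.677 = 2.812329/16.677 = 0.1686
9: (13 − 15.042)²/15.042 = 4.169764/15.042 = 0.2772
Sum = 14.385

14.385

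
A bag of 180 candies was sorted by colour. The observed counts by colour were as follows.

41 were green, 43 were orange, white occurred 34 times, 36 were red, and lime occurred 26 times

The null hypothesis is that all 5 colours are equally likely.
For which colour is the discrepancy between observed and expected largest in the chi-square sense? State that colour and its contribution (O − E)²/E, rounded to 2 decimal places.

lime, 2.78

Under H₀ each category has probability 1/5, so each expected count is 180/5 = 36.
green: (41 − 36)²/36 = 25/36 = 0.694
orange: (43 − 36)²/36 = 49/36 = 1.361
white: (34 − 36)²/36 = 4/36 = 0.111
red: (36 − 36)²/36 = 0/36 = 0.000
lime: (26 − 36)²/36 = 100/36 = 2.778
The largest term is for lime: 2.78.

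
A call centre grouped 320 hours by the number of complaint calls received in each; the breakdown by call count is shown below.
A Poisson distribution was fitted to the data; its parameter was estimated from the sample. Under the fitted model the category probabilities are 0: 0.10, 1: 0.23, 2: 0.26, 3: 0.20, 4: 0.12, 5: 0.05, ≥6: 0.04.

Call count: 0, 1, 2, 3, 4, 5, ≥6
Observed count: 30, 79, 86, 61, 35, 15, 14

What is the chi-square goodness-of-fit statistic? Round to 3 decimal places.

Expected counts E_i = n·p_i: 320×0.10 = 32, 320×0.23 = 73.6, 320×0.26 = 83.2, 320×0.20 = 64, 320×0.12 = 38.4, 320×0.05 = 16, 320×0.04 = 12.8.
χ² = (30−32)²/32 + (79−73.6)²/73.6 + (86−83.2)²/83.2 + (61−64)²/64 + (35−38.4)²/38.4 + (15−16)²/16 + (14−12.8)²/12.8
   = 0.1250 + 0.3962 + 0.0942 + 0.1406 + 0.3010 + 0.0625 + 0.1125
Sum = 1.232

1.232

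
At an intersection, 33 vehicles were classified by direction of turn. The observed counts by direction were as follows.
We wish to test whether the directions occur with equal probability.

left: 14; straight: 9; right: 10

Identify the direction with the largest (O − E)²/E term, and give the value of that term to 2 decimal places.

left, 0.82

Under H₀ each category has probability 1/3, so each expected count is 33/3 = 11.
χ² = (14−11)²/11 + (9−11)²/11 + (10−11)²/11
   = 0.818 + 0.364 + 0.091
The largest term is for left: 0.82.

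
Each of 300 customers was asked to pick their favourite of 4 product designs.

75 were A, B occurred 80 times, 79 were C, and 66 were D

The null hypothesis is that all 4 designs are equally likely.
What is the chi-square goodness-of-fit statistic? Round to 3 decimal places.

1.627

Expected count for each of the 4 categories: 300/4 = 75.
cat         O        E   (O−E)²/E
A          75       75     0.0000
B          80       75     0.3333
C          79       75     0.2133
D          66       75     1.0800
Sum = 1.627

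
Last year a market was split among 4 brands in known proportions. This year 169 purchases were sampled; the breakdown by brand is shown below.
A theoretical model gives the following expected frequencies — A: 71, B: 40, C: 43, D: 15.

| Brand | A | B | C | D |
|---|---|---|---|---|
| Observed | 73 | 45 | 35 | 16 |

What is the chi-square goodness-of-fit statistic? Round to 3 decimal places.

2.236

A: (73 − 71)²/71 = 4/71 = 0.0563
B: (45 − 40)²/40 = 25/40 = 0.6250
C: (35 − 43)²/43 = 64/43 = 1.4884
D: (16 − 15)²/15 = 1/15 = 0.0667
Sum = 2.236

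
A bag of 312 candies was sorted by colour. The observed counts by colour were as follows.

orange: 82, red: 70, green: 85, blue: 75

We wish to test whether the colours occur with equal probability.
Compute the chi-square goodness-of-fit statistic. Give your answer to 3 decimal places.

1.769

Expected count for each of the 4 categories: 312/4 = 78.
cat         O        E   (O−E)²/E
orange     82       78     0.2051
red        70       78     0.8205
green      85       78     0.6282
blue       75       78     0.1154
Sum = 1.769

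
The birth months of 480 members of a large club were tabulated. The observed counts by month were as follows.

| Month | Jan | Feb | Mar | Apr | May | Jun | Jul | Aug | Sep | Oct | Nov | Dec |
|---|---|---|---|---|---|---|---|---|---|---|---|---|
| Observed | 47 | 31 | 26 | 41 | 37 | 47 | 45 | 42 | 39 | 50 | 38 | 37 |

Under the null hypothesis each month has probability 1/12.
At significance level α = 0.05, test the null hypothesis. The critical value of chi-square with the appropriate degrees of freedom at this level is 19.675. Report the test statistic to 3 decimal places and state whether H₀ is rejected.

Expected count for each of the 12 categories: 480/12 = 40.
Jan: (47 − 40)²/40 = 49/40 = 1.2250
Feb: (31 − 40)²/40 = 81/40 = 2.0250
Mar: (26 − 40)²/40 = 196/40 = 4.9000
Apr: (41 − 40)²/40 = 1/40 = 0.0250
May: (37 − 40)²/40 = 9/40 = 0.2250
Jun: (47 − 40)²/40 = 49/40 = 1.2250
Jul: (45 − 40)²/40 = 25/40 = 0.6250
Aug: (42 − 40)²/40 = 4/40 = 0.1000
Sep: (39 − 40)²/40 = 1/40 = 0.0250
Oct: (50 − 40)²/40 = 100/40 = 2.5000
Nov: (38 − 40)²/40 = 4/40 = 0.1000
Dec: (37 − 40)²/40 = 9/40 = 0.2250
Sum = 13.200
df = 11. Since 13.200 < 19.675, we do not reject H₀.

13.200; do not reject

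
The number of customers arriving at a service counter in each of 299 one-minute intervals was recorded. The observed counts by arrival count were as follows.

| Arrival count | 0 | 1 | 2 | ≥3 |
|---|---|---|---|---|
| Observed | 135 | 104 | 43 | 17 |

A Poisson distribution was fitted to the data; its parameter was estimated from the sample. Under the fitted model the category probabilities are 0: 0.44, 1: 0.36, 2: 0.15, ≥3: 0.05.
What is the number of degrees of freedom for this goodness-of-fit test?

2

There are k = 4 categories and 1 parameter estimated from the data, so df = 4 − 1 − 1 = 2.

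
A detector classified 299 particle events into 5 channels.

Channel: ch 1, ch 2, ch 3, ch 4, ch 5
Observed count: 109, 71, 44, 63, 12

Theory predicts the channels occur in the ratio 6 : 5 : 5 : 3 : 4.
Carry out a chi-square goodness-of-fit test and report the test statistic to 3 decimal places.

65.197

Ratio total = 23. Expected counts: 299×6/23 = 78, 299×5/23 = 65, 299×5/23 = 65, 299×3/23 = 39, 299×4/23 = 52.
ch 1: (109 − 78)²/78 = 961/78 = 12.3205
ch 2: (71 − 65)²/65 = 36/65 = 0.5538
ch 3: (44 − 65)²/65 = 441/65 = 6.7846
ch 4: (63 − 39)²/39 = 576/39 = 14.7692
ch 5: (12 − 52)²/52 = 1600/52 = 30.7692
Sum = 65.197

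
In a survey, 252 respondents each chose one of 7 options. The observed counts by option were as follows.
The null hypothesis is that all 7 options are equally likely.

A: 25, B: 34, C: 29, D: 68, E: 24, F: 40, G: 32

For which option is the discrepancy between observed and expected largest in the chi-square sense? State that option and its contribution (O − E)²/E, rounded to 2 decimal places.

Expected count for each of the 7 categories: 252/7 = 36.
cat         O        E   (O−E)²/E
A          25       36      3.361
B          34       36      0.111
C          29       36      1.361
D          68       36     28.444
E          24       36      4.000
F          40       36      0.444
G          32       36      0.444
The largest term is for D: 28.44.

D, 28.44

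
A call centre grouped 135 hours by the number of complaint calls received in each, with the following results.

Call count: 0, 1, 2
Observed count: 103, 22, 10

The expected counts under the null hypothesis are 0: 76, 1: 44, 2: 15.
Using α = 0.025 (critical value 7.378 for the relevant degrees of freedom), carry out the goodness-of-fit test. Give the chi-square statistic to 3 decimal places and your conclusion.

χ² = (103−76)²/76 + (22−44)²/44 + (10−15)²/15
   = 9.5921 + 11.0000 + 1.6667
Sum = 22.259
df = 2. Since 22.259 > 7.378, we reject H₀.

22.259; reject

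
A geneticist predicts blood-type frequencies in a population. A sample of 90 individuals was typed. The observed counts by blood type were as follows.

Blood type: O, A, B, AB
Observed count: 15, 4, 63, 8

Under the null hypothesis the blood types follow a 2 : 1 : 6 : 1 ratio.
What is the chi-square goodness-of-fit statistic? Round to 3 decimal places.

4.889

Ratio total = 10. Expected counts: 90×2/10 = 18, 90×1/10 = 9, 90×6/10 = 54, 90×1/10 = 9.
cat         O        E   (O−E)²/E
O          15       18     0.5000
A           4        9     2.7778
B          63       54     1.5000
AB          8        9     0.1111
Sum = 4.889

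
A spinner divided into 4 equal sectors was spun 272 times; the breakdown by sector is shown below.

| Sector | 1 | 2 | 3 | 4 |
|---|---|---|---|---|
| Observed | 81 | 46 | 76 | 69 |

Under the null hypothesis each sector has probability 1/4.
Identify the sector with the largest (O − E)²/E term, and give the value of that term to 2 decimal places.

Under H₀ each category has probability 1/4, so each expected count is 272/4 = 68.
χ² = (81−68)²/68 + (46−68)²/68 + (76−68)²/68 + (69−68)²/68
   = 2.485 + 7.118 + 0.941 + 0.015
The largest term is for 2: 7.12.

2, 7.12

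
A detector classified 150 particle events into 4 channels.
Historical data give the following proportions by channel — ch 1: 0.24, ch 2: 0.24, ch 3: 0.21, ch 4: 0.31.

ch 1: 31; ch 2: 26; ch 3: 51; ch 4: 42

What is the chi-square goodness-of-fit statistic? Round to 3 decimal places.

15.979

Expected counts E_i = n·p_i: 150×0.24 = 36, 150×0.24 = 36, 150×0.21 = 31.5, 150×0.31 = 46.5.
cat         O        E   (O−E)²/E
ch 1       31       36     0.6944
ch 2       26       36     2.7778
ch 3       51     31.5    12.0714
ch 4       42     46.5     0.4355
Sum = 15.979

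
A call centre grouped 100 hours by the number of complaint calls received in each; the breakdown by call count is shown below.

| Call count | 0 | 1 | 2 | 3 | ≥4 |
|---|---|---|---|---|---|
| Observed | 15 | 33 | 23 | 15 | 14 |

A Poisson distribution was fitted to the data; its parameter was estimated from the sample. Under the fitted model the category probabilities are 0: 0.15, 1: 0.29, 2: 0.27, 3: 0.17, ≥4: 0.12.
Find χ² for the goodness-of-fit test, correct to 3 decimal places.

1.713

Expected counts E_i = n·p_i: 100×0.15 = 15, 100×0.29 = 29, 100×0.27 = 27, 100×0.17 = 17, 100×0.12 = 12.
cat         O        E   (O−E)²/E
0          15       15     0.0000
1          33       29     0.5517
2          23       27     0.5926
3          15       17     0.2353
≥4         14       12     0.3333
Sum = 1.713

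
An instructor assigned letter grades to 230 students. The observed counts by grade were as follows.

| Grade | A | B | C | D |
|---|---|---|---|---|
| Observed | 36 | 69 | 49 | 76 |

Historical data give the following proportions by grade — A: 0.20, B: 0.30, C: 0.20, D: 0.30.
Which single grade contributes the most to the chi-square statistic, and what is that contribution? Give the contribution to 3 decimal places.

Expected counts E_i = n·p_i: 230×0.20 = 46, 230×0.30 = 69, 230×0.20 = 46, 230×0.30 = 69.
A: (36 − 46)²/46 = 100/46 = 2.1739
B: (69 − 69)²/69 = 0/69 = 0.0000
C: (49 − 46)²/46 = 9/46 = 0.1957
D: (76 − 69)²/69 = 49/69 = 0.7101
The largest term is for A: 2.174.

A, 2.174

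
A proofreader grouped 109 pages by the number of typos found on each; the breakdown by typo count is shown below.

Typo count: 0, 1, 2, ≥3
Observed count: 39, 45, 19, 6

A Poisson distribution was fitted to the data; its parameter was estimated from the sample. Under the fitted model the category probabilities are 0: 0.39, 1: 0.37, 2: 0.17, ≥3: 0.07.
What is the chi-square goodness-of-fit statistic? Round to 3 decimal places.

Expected counts E_i = n·p_i: 109×0.39 = 42.51, 109×0.37 = 40.33, 109×0.17 = 18.53, 109×0.07 = 7.63.
0: (39 − 42.51)²/42.51 = 12.3201/42.51 = 0.2898
1: (45 − 40.33)²/40.33 = 21.8089/40.33 = 0.5408
2: (19 − 18.53)²/18.53 = 0.2209/18.53 = 0.0119
≥3: (6 − 7.63)²/7.63 = 2.6569/7.63 = 0.3482
Sum = 1.191

1.191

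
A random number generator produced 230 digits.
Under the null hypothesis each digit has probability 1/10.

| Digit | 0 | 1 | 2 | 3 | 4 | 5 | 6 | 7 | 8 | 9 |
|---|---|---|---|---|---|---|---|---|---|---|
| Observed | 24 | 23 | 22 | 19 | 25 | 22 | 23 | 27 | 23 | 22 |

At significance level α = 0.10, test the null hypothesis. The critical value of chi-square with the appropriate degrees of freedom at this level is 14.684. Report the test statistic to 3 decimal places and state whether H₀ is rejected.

Expected count for each of the 10 categories: 230/10 = 23.
χ² = (24−23)²/23 + (23−23)²/23 + (22−23)²/23 + (19−23)²/23 + (25−23)²/23 + (22−23)²/23 + (23−23)²/23 + (27−23)²/23 + (23−23)²/23 + (22−23)²/23
   = 0.0435 + 0.0000 + 0.0435 + 0.6957 + 0.1739 + 0.0435 + 0.0000 + 0.6957 + 0.0000 + 0.0435
Sum = 1.739
df = 9. Since 1.739 < 14.684, we do not reject H₀.

1.739; do not reject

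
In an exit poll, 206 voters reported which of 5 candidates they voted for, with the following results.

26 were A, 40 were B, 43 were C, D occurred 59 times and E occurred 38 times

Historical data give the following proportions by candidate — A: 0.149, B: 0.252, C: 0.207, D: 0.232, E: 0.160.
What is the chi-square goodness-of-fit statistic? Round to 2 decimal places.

6.85

Expected counts E_i = n·p_i: 206×0.149 = 30.694, 206×0.252 = 51.912, 206×0.207 = 42.642, 206×0.232 = 47.792, 206×0.160 = 32.96.
A: (26 − 30.694)²/30.694 = 22.033636/30.694 = 0.718
B: (40 − 51.912)²/51.912 = 141.895744/51.912 = 2.733
C: (43 − 42.642)²/42.642 = 0.128164/42.642 = 0.003
D: (59 − 47.792)²/47.792 = 125.619264/47.792 = 2.628
E: (38 − 32.96)²/32.96 = 25.4016/32.96 = 0.771
Sum = 6.85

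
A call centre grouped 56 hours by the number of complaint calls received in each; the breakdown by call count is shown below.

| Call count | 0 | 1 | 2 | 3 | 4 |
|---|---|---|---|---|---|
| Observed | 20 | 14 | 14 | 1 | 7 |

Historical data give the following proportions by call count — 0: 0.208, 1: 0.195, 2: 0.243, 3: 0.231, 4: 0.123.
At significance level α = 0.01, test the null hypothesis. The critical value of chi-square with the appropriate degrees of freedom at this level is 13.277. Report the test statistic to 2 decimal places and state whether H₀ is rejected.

17.88; reject

Expected counts E_i = n·p_i: 56×0.208 = 11.648, 56×0.195 = 10.92, 56×0.243 = 13.608, 56×0.231 = 12.936, 56×0.123 = 6.888.
0: (20 − 11.648)²/11.648 = 69.755904/11.648 = 5.989
1: (14 − 10.92)²/10.92 = 9.4864/10.92 = 0.869
2: (14 − 13.608)²/13.608 = 0.153664/13.608 = 0.011
3: (1 − 12.936)²/12.936 = 142.468096/12.936 = 11.013
4: (7 − 6.888)²/6.888 = 0.012544/6.888 = 0.002
Sum = 17.88
df = 4. Since 17.88 > 13.277, we reject H₀.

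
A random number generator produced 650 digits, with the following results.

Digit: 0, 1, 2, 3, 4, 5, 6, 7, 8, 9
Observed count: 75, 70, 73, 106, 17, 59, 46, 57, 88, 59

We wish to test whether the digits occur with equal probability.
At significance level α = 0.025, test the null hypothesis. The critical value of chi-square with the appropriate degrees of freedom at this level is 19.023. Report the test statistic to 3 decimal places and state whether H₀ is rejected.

80.000; reject

Expected count for each of the 10 categories: 650/10 = 65.
cat         O        E   (O−E)²/E
0          75       65     1.5385
1          70       65     0.3846
2          73       65     0.9846
3         106       65    25.8615
4          17       65    35.4462
5          59       65     0.5538
6          46       65     5.5538
7          57       65     0.9846
8          88       65     8.1385
9          59       65     0.5538
Sum = 80.000
df = 9. Since 80.000 > 19.023, we reject H₀.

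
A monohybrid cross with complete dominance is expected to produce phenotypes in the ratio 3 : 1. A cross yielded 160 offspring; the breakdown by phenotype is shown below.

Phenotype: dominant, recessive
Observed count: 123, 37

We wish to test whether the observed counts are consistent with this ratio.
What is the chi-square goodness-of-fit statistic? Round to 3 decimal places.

0.300

Ratio total = 4. Expected counts: 160×3/4 = 120, 160×1/4 = 40.
cat            O        E   (O−E)²/E
dominant     123      120     0.0750
recessive     37       40     0.2250
Sum = 0.300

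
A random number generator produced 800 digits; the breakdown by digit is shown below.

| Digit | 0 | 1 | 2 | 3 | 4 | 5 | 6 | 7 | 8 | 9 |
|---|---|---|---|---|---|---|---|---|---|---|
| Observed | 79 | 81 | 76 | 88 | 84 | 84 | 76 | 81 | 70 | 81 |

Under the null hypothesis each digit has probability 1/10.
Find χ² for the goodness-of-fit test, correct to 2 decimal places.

Expected count for each of the 10 categories: 800/10 = 80.
cat         O        E   (O−E)²/E
0          79       80      0.013
1          81       80      0.013
2          76       80      0.200
3          88       80      0.800
4          84       80      0.200
5          84       80      0.200
6          76       80      0.200
7          81       80      0.013
8          70       80      1.250
9          81       80      0.013
Sum = 2.90

2.90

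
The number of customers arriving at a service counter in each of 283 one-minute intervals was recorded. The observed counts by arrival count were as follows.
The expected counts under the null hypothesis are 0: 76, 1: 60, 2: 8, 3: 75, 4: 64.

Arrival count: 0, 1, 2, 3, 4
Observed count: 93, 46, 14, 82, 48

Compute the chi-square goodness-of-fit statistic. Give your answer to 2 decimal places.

16.22

0: (93 − 76)²/76 = 289/76 = 3.803
1: (46 − 60)²/60 = 196/60 = 3.267
2: (14 − 8)²/8 = 36/8 = 4.500
3: (82 − 75)²/75 = 49/75 = 0.653
4: (48 − 64)²/64 = 256/64 = 4.000
Sum = 16.22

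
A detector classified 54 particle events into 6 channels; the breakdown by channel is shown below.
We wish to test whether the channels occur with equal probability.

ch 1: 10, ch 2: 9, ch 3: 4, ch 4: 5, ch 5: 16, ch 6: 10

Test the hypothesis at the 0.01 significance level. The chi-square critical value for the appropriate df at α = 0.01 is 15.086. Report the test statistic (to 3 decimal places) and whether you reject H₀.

Expected count for each of the 6 categories: 54/6 = 9.
ch 1: (10 − 9)²/9 = 1/9 = 0.1111
ch 2: (9 − 9)²/9 = 0/9 = 0.0000
ch 3: (4 − 9)²/9 = 25/9 = 2.7778
ch 4: (5 − 9)²/9 = 16/9 = 1.7778
ch 5: (16 − 9)²/9 = 49/9 = 5.4444
ch 6: (10 − 9)²/9 = 1/9 = 0.1111
Sum = 10.222
df = 5. Since 10.222 < 15.086, we do not reject H₀.

10.222; do not reject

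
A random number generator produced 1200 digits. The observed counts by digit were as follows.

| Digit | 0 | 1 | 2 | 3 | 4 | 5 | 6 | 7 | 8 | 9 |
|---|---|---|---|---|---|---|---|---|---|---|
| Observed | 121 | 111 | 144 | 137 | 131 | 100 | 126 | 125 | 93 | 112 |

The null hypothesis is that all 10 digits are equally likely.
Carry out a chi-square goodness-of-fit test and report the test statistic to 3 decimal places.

Expected count for each of the 10 categories: 1200/10 = 120.
0: (121 − 120)²/120 = 1/120 = 0.0083
1: (111 − 120)²/120 = 81/120 = 0.6750
2: (144 − 120)²/120 = 576/120 = 4.8000
3: (137 − 120)²/120 = 289/120 = 2.4083
4: (131 − 120)²/120 = 121/120 = 1.0083
5: (100 − 120)²/120 = 400/120 = 3.3333
6: (126 − 120)²/120 = 36/120 = 0.3000
7: (125 − 120)²/120 = 25/120 = 0.2083
8: (93 − 120)²/120 = 729/120 = 6.0750
9: (112 − 120)²/120 = 64/120 = 0.5333
Sum = 19.350

19.350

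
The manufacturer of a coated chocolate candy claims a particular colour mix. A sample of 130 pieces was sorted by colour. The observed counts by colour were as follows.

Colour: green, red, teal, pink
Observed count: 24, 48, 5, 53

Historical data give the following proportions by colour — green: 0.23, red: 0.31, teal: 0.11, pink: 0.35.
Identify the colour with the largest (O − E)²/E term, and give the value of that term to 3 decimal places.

teal, 6.048

Expected counts E_i = n·p_i: 130×0.23 = 29.9, 130×0.31 = 40.3, 130×0.11 = 14.3, 130×0.35 = 45.5.
χ² = (24−29.9)²/29.9 + (48−40.3)²/40.3 + (5−14.3)²/14.3 + (53−45.5)²/45.5
   = 1.1642 + 1.4712 + 6.0483 + 1.2363
The largest term is for teal: 6.048.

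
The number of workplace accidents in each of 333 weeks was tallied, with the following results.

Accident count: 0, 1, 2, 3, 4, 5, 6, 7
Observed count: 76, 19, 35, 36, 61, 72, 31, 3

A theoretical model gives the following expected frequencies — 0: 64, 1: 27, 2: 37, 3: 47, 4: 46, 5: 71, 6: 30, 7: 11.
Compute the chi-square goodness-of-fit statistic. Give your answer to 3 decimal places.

18.060

χ² = (76−64)²/64 + (19−27)²/27 + (35−37)²/37 + (36−47)²/47 + (61−46)²/46 + (72−71)²/71 + (31−30)²/30 + (3−11)²/11
   = 2.2500 + 2.3704 + 0.1081 + 2.5745 + 4.8913 + 0.0141 + 0.0333 + 5.8182
Sum = 18.060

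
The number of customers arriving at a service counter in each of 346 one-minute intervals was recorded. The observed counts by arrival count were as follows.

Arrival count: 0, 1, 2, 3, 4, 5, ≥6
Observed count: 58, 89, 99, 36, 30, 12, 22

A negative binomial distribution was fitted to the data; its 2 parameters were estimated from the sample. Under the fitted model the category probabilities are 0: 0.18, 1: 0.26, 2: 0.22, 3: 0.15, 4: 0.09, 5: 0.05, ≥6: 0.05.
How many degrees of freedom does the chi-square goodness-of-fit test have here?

4

There are k = 7 categories and 2 parameters estimated from the data, so df = 7 − 1 − 2 = 4.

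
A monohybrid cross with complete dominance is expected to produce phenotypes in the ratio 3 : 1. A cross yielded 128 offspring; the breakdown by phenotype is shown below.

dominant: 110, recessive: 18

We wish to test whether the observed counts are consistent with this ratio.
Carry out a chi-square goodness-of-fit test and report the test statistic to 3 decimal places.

Ratio total = 4. Expected counts: 128×3/4 = 96, 128×1/4 = 32.
cat            O        E   (O−E)²/E
dominant     110       96     2.0417
recessive     18       32     6.1250
Sum = 8.167

8.167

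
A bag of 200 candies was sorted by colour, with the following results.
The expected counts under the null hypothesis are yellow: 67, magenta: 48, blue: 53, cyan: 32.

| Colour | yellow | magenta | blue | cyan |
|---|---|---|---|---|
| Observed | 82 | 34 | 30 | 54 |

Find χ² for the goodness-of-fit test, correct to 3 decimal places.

32.548

χ² = (82−67)²/67 + (34−48)²/48 + (30−53)²/53 + (54−32)²/32
   = 3.3582 + 4.0833 + 9.9811 + 15.1250
Sum = 32.548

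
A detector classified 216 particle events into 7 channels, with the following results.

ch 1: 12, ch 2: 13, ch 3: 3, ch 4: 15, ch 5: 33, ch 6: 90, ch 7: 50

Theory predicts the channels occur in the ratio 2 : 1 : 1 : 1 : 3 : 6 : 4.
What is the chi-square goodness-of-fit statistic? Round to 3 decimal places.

18.417

Ratio total = 18. Expected counts: 216×2/18 = 24, 216×1/18 = 12, 216×1/18 = 12, 216×1/18 = 12, 216×3/18 = 36, 216×6/18 = 72, 216×4/18 = 48.
cat         O        E   (O−E)²/E
ch 1       12       24     6.0000
ch 2       13       12     0.0833
ch 3        3       12     6.7500
ch 4       15       12     0.7500
ch 5       33       36     0.2500
ch 6       90       72     4.5000
ch 7       50       48     0.0833
Sum = 18.417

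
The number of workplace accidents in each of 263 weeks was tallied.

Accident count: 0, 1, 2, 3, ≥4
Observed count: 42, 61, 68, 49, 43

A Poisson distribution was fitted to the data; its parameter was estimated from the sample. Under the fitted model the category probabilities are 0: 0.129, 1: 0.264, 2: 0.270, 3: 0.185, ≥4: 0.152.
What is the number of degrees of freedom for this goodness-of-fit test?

3

There are k = 5 categories and 1 parameter estimated from the data, so df = 5 − 1 − 1 = 3.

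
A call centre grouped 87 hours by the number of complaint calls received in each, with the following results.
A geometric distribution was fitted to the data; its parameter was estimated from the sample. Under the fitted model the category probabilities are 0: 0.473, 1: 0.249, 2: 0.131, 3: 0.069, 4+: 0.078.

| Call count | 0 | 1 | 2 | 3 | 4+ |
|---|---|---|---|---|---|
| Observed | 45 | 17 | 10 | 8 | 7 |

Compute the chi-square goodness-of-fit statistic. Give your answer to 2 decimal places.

Expected counts E_i = n·p_i: 87×0.473 = 41.151, 87×0.249 = 21.663, 87×0.131 = 11.397, 87×0.069 = 6.003, 87×0.078 = 6.786.
cat         O        E   (O−E)²/E
0          45   41.151      0.360
1          17   21.663      1.004
2          10   11.397      0.171
3           8    6.003      0.664
4+          7    6.786      0.007
Sum = 2.21

2.21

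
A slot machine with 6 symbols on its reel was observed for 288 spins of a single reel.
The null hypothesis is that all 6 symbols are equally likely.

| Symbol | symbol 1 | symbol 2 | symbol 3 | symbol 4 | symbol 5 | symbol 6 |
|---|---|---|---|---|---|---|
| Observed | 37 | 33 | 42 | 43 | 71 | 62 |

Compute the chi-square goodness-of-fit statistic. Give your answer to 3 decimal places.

23.583

Under H₀ each category has probability 1/6, so each expected count is 288/6 = 48.
χ² = (37−48)²/48 + (33−48)²/48 + (42−48)²/48 + (43−48)²/48 + (71−48)²/48 + (62−48)²/48
   = 2.5208 + 4.6875 + 0.7500 + 0.5208 + 11.0208 + 4.0833
Sum = 23.583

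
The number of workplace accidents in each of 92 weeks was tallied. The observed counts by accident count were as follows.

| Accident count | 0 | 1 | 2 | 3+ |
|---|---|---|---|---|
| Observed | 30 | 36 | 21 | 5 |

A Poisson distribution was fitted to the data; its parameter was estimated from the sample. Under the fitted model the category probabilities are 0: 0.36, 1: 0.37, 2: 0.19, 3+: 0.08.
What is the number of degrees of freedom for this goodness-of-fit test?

There are k = 4 categories and 1 parameter estimated from the data, so df = 4 − 1 − 1 = 2.

2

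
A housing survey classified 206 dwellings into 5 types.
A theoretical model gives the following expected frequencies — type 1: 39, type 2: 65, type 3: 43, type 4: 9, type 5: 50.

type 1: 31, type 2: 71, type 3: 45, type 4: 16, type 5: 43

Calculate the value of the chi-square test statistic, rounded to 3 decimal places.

type 1: (31 − 39)²/39 = 64/39 = 1.6410
type 2: (71 − 65)²/65 = 36/65 = 0.5538
type 3: (45 − 43)²/43 = 4/43 = 0.0930
type 4: (16 − 9)²/9 = 49/9 = 5.4444
type 5: (43 − 50)²/50 = 49/50 = 0.9800
Sum = 8.712

8.712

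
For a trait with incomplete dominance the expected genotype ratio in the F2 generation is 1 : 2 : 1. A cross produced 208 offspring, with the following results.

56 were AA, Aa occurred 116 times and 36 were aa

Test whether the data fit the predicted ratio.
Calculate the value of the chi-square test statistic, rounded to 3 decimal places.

6.615

Ratio total = 4. Expected counts: 208×1/4 = 52, 208×2/4 = 104, 208×1/4 = 52.
cat         O        E   (O−E)²/E
AA         56       52     0.3077
Aa        116      104     1.3846
aa         36       52     4.9231
Sum = 6.615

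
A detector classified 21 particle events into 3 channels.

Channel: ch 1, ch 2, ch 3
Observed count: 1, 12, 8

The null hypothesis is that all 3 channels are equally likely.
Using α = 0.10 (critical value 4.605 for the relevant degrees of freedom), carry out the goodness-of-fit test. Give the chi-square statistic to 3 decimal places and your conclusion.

8.857; reject

Under H₀ each category has probability 1/3, so each expected count is 21/3 = 7.
χ² = (1−7)²/7 + (12−7)²/7 + (8−7)²/7
   = 5.1429 + 3.5714 + 0.1429
Sum = 8.857
df = 2. Since 8.857 > 4.605, we reject H₀.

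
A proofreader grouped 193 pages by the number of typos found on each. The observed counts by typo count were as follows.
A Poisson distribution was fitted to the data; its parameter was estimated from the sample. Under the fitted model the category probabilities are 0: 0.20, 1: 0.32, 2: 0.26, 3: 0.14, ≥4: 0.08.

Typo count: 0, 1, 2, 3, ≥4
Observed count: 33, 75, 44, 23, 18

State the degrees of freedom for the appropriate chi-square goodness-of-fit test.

There are k = 5 categories and 1 parameter estimated from the data, so df = 5 − 1 − 1 = 3.

3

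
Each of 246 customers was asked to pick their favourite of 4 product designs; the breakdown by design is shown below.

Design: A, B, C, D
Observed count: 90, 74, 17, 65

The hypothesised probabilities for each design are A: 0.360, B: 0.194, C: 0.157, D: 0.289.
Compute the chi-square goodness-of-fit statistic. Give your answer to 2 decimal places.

27.12

Expected counts E_i = n·p_i: 246×0.360 = 88.56, 246×0.194 = 47.724, 246×0.157 = 38.622, 246×0.289 = 71.094.
cat         O        E   (O−E)²/E
A          90    88.56      0.023
B          74   47.724     14.467
C          17   38.622     12.105
D          65   71.094      0.522
Sum = 27.12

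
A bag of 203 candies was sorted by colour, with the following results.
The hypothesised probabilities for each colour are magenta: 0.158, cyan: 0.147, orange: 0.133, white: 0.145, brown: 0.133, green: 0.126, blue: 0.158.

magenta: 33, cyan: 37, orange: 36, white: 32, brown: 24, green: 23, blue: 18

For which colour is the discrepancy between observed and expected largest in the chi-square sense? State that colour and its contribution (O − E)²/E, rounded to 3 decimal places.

Expected counts E_i = n·p_i: 203×0.158 = 32.074, 203×0.147 = 29.841, 203×0.133 = 26.999, 203×0.145 = 29.435, 203×0.133 = 26.999, 203×0.126 = 25.578, 203×0.158 = 32.074.
magenta: (33 − 32.074)²/32.074 = 0.857476/32.074 = 0.0267
cyan: (37 − 29.841)²/29.841 = 51.251281/29.841 = 1.7175
orange: (36 − 26.999)²/26.999 = 81.018001/26.999 = 3.0008
white: (32 − 29.435)²/29.435 = 6.579225/29.435 = 0.2235
brown: (24 − 26.999)²/26.999 = 8.994001/26.999 = 0.3331
green: (23 − 25.578)²/25.578 = 6.646084/25.578 = 0.2598
blue: (18 − 32.074)²/32.074 = 198.077476/32.074 = 6.1756
The largest term is for blue: 6.176.

blue, 6.176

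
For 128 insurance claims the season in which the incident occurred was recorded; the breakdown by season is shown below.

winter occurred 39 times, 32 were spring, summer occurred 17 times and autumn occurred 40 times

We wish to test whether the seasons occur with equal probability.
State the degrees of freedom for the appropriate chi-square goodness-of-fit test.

There are k = 4 categories and no parameters were estimated from the data, so df = 4 − 1 = 3.

3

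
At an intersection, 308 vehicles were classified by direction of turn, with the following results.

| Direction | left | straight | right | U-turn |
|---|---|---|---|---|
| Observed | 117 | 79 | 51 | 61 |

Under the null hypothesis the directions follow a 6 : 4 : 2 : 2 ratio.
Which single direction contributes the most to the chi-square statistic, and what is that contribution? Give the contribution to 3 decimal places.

U-turn, 6.568

Ratio total = 14. Expected counts: 308×6/14 = 132, 308×4/14 = 88, 308×2/14 = 44, 308×2/14 = 44.
cat           O        E   (O−E)²/E
left        117      132     1.7045
straight     79       88     0.9205
right        51       44     1.1136
U-turn       61       44     6.5682
The largest term is for U-turn: 6.568.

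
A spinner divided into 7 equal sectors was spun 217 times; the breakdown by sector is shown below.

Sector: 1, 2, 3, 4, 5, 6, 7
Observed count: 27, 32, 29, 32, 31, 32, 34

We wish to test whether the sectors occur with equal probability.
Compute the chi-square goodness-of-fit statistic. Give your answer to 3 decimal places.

1.032

Under H₀ each category has probability 1/7, so each expected count is 217/7 = 31.
cat         O        E   (O−E)²/E
1          27       31     0.5161
2          32       31     0.0323
3          29       31     0.1290
4          32       31     0.0323
5          31       31     0.0000
6          32       31     0.0323
7          34       31     0.2903
Sum = 1.032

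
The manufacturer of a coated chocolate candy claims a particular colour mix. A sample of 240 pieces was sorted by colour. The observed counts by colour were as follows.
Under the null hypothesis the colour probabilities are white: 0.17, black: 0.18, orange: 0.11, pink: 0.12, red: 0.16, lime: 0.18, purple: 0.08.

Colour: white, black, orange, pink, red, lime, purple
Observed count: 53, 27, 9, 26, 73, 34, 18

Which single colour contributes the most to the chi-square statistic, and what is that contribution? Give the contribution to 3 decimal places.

Expected counts E_i = n·p_i: 240×0.17 = 40.8, 240×0.18 = 43.2, 240×0.11 = 26.4, 240×0.12 = 28.8, 240×0.16 = 38.4, 240×0.18 = 43.2, 240×0.08 = 19.2.
white: (53 − 40.8)²/40.8 = 148.84/40.8 = 3.6480
black: (27 − 43.2)²/43.2 = 262.44/43.2 = 6.0750
orange: (9 − 26.4)²/26.4 = 302.76/26.4 = 11.4682
pink: (26 − 28.8)²/28.8 = 7.84/28.8 = 0.2722
red: (73 − 38.4)²/38.4 = 1197.16/38.4 = 31.1760
lime: (34 − 43.2)²/43.2 = 84.64/43.2 = 1.9593
purple: (18 − 19.2)²/19.2 = 1.44/19.2 = 0.0750
The largest term is for red: 31.176.

red, 31.176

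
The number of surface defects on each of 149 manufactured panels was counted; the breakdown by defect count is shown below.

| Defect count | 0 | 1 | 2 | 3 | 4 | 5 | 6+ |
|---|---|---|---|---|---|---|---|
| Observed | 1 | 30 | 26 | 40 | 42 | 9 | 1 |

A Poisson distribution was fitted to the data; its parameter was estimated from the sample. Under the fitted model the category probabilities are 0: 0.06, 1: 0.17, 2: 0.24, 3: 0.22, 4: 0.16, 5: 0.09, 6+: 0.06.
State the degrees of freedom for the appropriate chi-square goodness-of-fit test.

There are k = 7 categories and 1 parameter estimated from the data, so df = 7 − 1 − 1 = 5.

5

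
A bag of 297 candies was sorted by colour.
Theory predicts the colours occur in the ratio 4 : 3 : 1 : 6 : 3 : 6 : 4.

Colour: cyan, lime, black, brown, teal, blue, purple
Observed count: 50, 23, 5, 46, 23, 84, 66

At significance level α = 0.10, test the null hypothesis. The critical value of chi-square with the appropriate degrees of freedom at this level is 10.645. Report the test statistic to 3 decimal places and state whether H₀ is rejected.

32.121; reject

Ratio total = 27. Expected counts: 297×4/27 = 44, 297×3/27 = 33, 297×1/27 = 11, 297×6/27 = 66, 297×3/27 = 33, 297×6/27 = 66, 297×4/27 = 44.
χ² = (50−44)²/44 + (23−33)²/33 + (5−11)²/11 + (46−66)²/66 + (23−33)²/33 + (84−66)²/66 + (66−44)²/44
   = 0.8182 + 3.0303 + 3.2727 + 6.0606 + 3.0303 + 4.9091 + 11.0000
Sum = 32.121
df = 6. Since 32.121 > 10.645, we reject H₀.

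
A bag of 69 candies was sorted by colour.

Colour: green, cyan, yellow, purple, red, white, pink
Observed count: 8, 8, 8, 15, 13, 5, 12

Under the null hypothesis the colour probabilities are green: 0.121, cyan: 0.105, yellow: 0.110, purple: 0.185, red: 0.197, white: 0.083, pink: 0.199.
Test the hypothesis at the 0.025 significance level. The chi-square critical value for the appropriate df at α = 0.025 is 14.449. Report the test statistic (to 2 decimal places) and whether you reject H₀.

0.84; do not reject

Expected counts E_i = n·p_i: 69×0.121 = 8.349, 69×0.105 = 7.245, 69×0.110 = 7.59, 69×0.185 = 12.765, 69×0.197 = 13.593, 69×0.083 = 5.727, 69×0.199 = 13.731.
green: (8 − 8.349)²/8.349 = 0.121801/8.349 = 0.015
cyan: (8 − 7.245)²/7.245 = 0.570025/7.245 = 0.079
yellow: (8 − 7.59)²/7.59 = 0.1681/7.59 = 0.022
purple: (15 − 12.765)²/12.765 = 4.995225/12.765 = 0.391
red: (13 − 13.593)²/13.593 = 0.351649/13.593 = 0.026
white: (5 − 5.727)²/5.727 = 0.528529/5.727 = 0.092
pink: (12 − 13.731)²/13.731 = 2.996361/13.731 = 0.218
Sum = 0.84
df = 6. Since 0.84 < 14.449, we do not reject H₀.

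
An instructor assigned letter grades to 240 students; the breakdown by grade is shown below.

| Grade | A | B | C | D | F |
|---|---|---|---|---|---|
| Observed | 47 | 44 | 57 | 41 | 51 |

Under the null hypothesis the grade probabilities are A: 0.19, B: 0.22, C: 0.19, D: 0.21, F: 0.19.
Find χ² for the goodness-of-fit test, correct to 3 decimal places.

Expected counts E_i = n·p_i: 240×0.19 = 45.6, 240×0.22 = 52.8, 240×0.19 = 45.6, 240×0.21 = 50.4, 240×0.19 = 45.6.
A: (47 − 45.6)²/45.6 = 1.96/45.6 = 0.0430
B: (44 − 52.8)²/52.8 = 77.44/52.8 = 1.4667
C: (57 − 45.6)²/45.6 = 129.96/45.6 = 2.8500
D: (41 − 50.4)²/50.4 = 88.36/50.4 = 1.7532
F: (51 − 45.6)²/45.6 = 29.16/45.6 = 0.6395
Sum = 6.752

6.752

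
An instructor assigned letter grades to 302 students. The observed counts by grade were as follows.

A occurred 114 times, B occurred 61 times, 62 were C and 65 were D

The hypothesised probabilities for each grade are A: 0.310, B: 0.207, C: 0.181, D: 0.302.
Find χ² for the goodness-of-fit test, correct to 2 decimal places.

Expected counts E_i = n·p_i: 302×0.310 = 93.62, 302×0.207 = 62.514, 302×0.181 = 54.662, 302×0.302 = 91.204.
A: (114 − 93.62)²/93.62 = 415.3444/93.62 = 4.436
B: (61 − 62.514)²/62.514 = 2.292196/62.514 = 0.037
C: (62 − 54.662)²/54.662 = 53.846244/54.662 = 0.985
D: (65 − 91.204)²/91.204 = 686.649616/91.204 = 7.529
Sum = 12.99

12.99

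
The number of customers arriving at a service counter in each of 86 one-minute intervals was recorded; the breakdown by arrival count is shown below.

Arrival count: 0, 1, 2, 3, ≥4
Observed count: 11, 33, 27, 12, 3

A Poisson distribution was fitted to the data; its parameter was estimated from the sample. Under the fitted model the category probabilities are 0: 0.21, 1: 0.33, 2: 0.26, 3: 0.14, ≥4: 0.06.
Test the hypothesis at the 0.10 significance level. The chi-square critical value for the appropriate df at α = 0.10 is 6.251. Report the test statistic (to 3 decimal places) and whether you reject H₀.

5.379; do not reject

Expected counts E_i = n·p_i: 86×0.21 = 18.06, 86×0.33 = 28.38, 86×0.26 = 22.36, 86×0.14 = 12.04, 86×0.06 = 5.16.
0: (11 − 18.06)²/18.06 = 49.8436/18.06 = 2.7599
1: (33 − 28.38)²/28.38 = 21.3444/28.38 = 0.7521
2: (27 − 22.36)²/22.36 = 21.5296/22.36 = 0.9629
3: (12 − 12.04)²/12.04 = 0.0016/12.04 = 0.0001
≥4: (3 − 5.16)²/5.16 = 4.6656/5.16 = 0.9042
Sum = 5.379
df = 3. Since 5.379 < 6.251, we do not reject H₀.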